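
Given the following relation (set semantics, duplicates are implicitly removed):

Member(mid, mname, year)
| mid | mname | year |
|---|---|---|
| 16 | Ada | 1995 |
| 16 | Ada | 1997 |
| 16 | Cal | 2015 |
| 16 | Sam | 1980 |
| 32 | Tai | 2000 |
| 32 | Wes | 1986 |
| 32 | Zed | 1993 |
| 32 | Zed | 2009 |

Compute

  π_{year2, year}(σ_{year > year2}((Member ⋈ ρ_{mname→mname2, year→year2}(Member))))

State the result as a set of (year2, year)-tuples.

{(1980, 1995), (1980, 1997), (1980, 2015), (1986, 1993), (1986, 2000), (1986, 2009), (1993, 2000), (1993, 2009), (1995, 1997), (1995, 2015), (1997, 2015), (2000, 2009)}

ρ[mname→mname2, year→year2]: schema becomes (mid, mname2, year2); tuples unchanged.
Natural join on mid: {(16, Ada, 1995, Ada, 1995), (16, Ada, 1995, Ada, 1997), (16, Ada, 1995, Cal, 2015), (16, Ada, 1995, Sam, 1980), (16, Ada, 1997, Ada, 1995), (16, Ada, 1997, Ada, 1997), (16, Ada, 1997, Cal, 2015), (16, Ada, 1997, Sam, 1980), (16, Cal, 2015, Ada, 1995), (16, Cal, 2015, Ada, 1997), (16, Cal, 2015, Cal, 2015), (16, Cal, 2015, Sam, 1980), (16, Sam, 1980, Ada, 1995), (16, Sam, 1980, Ada, 1997), (16, Sam, 1980, Cal, 2015), (16, Sam, 1980, Sam, 1980), (32, Tai, 2000, Tai, 2000), (32, Tai, 2000, Wes, 1986), (32, Tai, 2000, Zed, 1993), (32, Tai, 2000, Zed, 2009), (32, Wes, 1986, Tai, 2000), (32, Wes, 1986, Wes, 1986), (32, Wes, 1986, Zed, 1993), (32, Wes, 1986, Zed, 2009), (32, Zed, 1993, Tai, 2000), (32, Zed, 1993, Wes, 1986), (32, Zed, 1993, Zed, 1993), (32, Zed, 1993, Zed, 2009), (32, Zed, 2009, Tai, 2000), (32, Zed, 2009, Wes, 1986), (32, Zed, 2009, Zed, 1993), (32, Zed, 2009, Zed, 2009)}
Selection year > year2: {(16, Ada, 1995, Sam, 1980), (16, Ada, 1997, Ada, 1995), (16, Ada, 1997, Sam, 1980), (16, Cal, 2015, Ada, 1995), (16, Cal, 2015, Ada, 1997), (16, Cal, 2015, Sam, 1980), (32, Tai, 2000, Wes, 1986), (32, Tai, 2000, Zed, 1993), (32, Zed, 1993, Wes, 1986), (32, Zed, 2009, Tai, 2000), (32, Zed, 2009, Wes, 1986), (32, Zed, 2009, Zed, 1993)}
Projecting to year2, year: {(1980, 1995), (1980, 1997), (1980, 2015), (1986, 1993), (1986, 2000), (1986, 2009), (1993, 2000), (1993, 2009), (1995, 1997), (1995, 2015), (1997, 2015), (2000, 2009)}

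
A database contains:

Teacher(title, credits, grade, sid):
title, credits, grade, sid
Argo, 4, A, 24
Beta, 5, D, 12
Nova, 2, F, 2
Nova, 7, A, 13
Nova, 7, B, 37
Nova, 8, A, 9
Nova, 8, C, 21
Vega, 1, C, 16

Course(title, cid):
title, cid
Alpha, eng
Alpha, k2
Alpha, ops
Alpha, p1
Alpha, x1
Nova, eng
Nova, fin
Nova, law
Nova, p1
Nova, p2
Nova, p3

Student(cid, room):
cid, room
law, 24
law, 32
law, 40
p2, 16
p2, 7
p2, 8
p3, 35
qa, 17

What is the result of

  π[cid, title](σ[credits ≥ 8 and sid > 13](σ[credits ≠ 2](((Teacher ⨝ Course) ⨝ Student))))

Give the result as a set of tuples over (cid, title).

Joining Teacher and Course on title yields {(Nova, 2, F, 2, eng), (Nova, 2, F, 2, fin), (Nova, 2, F, 2, law), (Nova, 2, F, 2, p1), (Nova, 2, F, 2, p2), (Nova, 2, F, 2, p3), (Nova, 7, A, 13, eng), (Nova, 7, A, 13, fin), (Nova, 7, A, 13, law), (Nova, 7, A, 13, p1), (Nova, 7, A, 13, p2), (Nova, 7, A, 13, p3), (Nova, 7, B, 37, eng), (Nova, 7, B, 37, fin), (Nova, 7, B, 37, law), (Nova, 7, B, 37, p1), (Nova, 7, B, 37, p2), (Nova, 7, B, 37, p3), (Nova, 8, A, 9, eng), (Nova, 8, A, 9, fin), (Nova, 8, A, 9, law), (Nova, 8, A, 9, p1), (Nova, 8, A, 9, p2), (Nova, 8, A, 9, p3), (Nova, 8, C, 21, eng), (Nova, 8, C, 21, fin), (Nova, 8, C, 21, law), (Nova, 8, C, 21, p1), (Nova, 8, C, 21, p2), (Nova, 8, C, 21, p3)}.
Joining (Teacher ⨝ Course) and Student on cid yields {(Nova, 2, F, 2, law, 24), (Nova, 2, F, 2, law, 32), (Nova, 2, F, 2, law, 40), (Nova, 2, F, 2, p2, 16), (Nova, 2, F, 2, p2, 7), (Nova, 2, F, 2, p2, 8), (Nova, 2, F, 2, p3, 35), (Nova, 7, A, 13, law, 24), (Nova, 7, A, 13, law, 32), (Nova, 7, A, 13, law, 40), (Nova, 7, A, 13, p2, 16), (Nova, 7, A, 13, p2, 7), (Nova, 7, A, 13, p2, 8), (Nova, 7, A, 13, p3, 35), (Nova, 7, B, 37, law, 24), (Nova, 7, B, 37, law, 32), (Nova, 7, B, 37, law, 40), (Nova, 7, B, 37, p2, 16), (Nova, 7, B, 37, p2, 7), (Nova, 7, B, 37, p2, 8), (Nova, 7, B, 37, p3, 35), (Nova, 8, A, 9, law, 24), (Nova, 8, A, 9, law, 32), (Nova, 8, A, 9, law, 40), (Nova, 8, A, 9, p2, 16), (Nova, 8, A, 9, p2, 7), (Nova, 8, A, 9, p2, 8), (Nova, 8, A, 9, p3, 35), (Nova, 8, C, 21, law, 24), (Nova, 8, C, 21, law, 32), (Nova, 8, C, 21, law, 40), (Nova, 8, C, 21, p2, 16), (Nova, 8, C, 21, p2, 7), (Nova, 8, C, 21, p2, 8), (Nova, 8, C, 21, p3, 35)}.
Selection credits ≠ 2: {(Nova, 7, A, 13, law, 24), (Nova, 7, A, 13, law, 32), (Nova, 7, A, 13, law, 40), (Nova, 7, A, 13, p2, 16), (Nova, 7, A, 13, p2, 7), (Nova, 7, A, 13, p2, 8), (Nova, 7, A, 13, p3, 35), (Nova, 7, B, 37, law, 24), (Nova, 7, B, 37, law, 32), (Nova, 7, B, 37, law, 40), (Nova, 7, B, 37, p2, 16), (Nova, 7, B, 37, p2, 7), (Nova, 7, B, 37, p2, 8), (Nova, 7, B, 37, p3, 35), (Nova, 8, A, 9, law, 24), (Nova, 8, A, 9, law, 32), (Nova, 8, A, 9, law, 40), (Nova, 8, A, 9, p2, 16), (Nova, 8, A, 9, p2, 7), (Nova, 8, A, 9, p2, 8), (Nova, 8, A, 9, p3, 35), (Nova, 8, C, 21, law, 24), (Nova, 8, C, 21, law, 32), (Nova, 8, C, 21, law, 40), (Nova, 8, C, 21, p2, 16), (Nova, 8, C, 21, p2, 7), (Nova, 8, C, 21, p2, 8), (Nova, 8, C, 21, p3, 35)}
Selection credits ≥ 8 and sid > 13: {(Nova, 8, C, 21, law, 24), (Nova, 8, C, 21, law, 32), (Nova, 8, C, 21, law, 40), (Nova, 8, C, 21, p2, 16), (Nova, 8, C, 21, p2, 7), (Nova, 8, C, 21, p2, 8), (Nova, 8, C, 21, p3, 35)}
Projecting to cid, title (4 duplicate(s) eliminated): {(law, Nova), (p2, Nova), (p3, Nova)}

{(law, Nova), (p2, Nova), (p3, Nova)}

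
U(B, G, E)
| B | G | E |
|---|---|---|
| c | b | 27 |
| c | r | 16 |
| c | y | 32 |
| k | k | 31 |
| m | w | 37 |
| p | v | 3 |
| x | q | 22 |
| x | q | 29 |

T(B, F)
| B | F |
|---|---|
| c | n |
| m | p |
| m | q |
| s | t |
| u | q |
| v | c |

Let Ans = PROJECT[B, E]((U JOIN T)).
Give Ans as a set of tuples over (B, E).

{(c, 16), (c, 27), (c, 32), (m, 37)}

Joining U and T on B yields {(c, b, 27, n), (c, r, 16, n), (c, y, 32, n), (m, w, 37, p), (m, w, 37, q)}.
Projecting to B, E (1 duplicate(s) eliminated): {(c, 16), (c, 27), (c, 32), (m, 37)}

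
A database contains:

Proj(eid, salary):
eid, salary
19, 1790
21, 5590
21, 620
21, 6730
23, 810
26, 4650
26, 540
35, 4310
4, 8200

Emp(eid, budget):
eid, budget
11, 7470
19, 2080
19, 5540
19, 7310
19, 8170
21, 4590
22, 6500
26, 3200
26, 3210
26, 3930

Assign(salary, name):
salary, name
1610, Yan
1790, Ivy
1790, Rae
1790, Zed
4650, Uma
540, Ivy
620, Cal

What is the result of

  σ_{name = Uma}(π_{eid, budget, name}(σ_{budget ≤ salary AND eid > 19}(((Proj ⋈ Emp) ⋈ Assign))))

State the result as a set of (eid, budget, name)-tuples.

Joining Proj and Emp on eid yields {(19, 1790, 2080), (19, 1790, 5540), (19, 1790, 7310), (19, 1790, 8170), (21, 5590, 4590), (21, 620, 4590), (21, 6730, 4590), (26, 4650, 3200), (26, 4650, 3210), (26, 4650, 3930), (26, 540, 3200), (26, 540, 3210), (26, 540, 3930)}.
Joining (Proj ⋈ Emp) and Assign on salary yields {(19, 1790, 2080, Ivy), (19, 1790, 2080, Rae), (19, 1790, 2080, Zed), (19, 1790, 5540, Ivy), (19, 1790, 5540, Rae), (19, 1790, 5540, Zed), (19, 1790, 7310, Ivy), (19, 1790, 7310, Rae), (19, 1790, 7310, Zed), (19, 1790, 8170, Ivy), (19, 1790, 8170, Rae), (19, 1790, 8170, Zed), (21, 620, 4590, Cal), (26, 4650, 3200, Uma), (26, 4650, 3210, Uma), (26, 4650, 3930, Uma), (26, 540, 3200, Ivy), (26, 540, 3210, Ivy), (26, 540, 3930, Ivy)}.
Selection budget ≤ salary AND eid > 19: {(26, 4650, 3200, Uma), (26, 4650, 3210, Uma), (26, 4650, 3930, Uma)}
π[eid, budget, name]: project onto (eid, budget, name) → {(26, 3200, Uma), (26, 3210, Uma), (26, 3930, Uma)}
Selection name = Uma: {(26, 3200, Uma), (26, 3210, Uma), (26, 3930, Uma)}

{(26, 3200, Uma), (26, 3210, Uma), (26, 3930, Uma)}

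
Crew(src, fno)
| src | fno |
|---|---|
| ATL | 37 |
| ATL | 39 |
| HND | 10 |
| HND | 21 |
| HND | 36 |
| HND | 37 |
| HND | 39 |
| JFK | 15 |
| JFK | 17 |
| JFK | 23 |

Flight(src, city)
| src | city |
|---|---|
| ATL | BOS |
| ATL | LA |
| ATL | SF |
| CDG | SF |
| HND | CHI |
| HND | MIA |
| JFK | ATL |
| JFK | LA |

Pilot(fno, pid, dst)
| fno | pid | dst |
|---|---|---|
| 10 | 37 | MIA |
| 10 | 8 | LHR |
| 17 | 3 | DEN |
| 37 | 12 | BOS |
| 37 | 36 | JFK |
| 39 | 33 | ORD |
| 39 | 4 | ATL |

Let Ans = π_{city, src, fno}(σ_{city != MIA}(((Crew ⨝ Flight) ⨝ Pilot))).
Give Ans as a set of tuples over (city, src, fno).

{(ATL, JFK, 17), (BOS, ATL, 37), (BOS, ATL, 39), (CHI, HND, 10), (CHI, HND, 37), (CHI, HND, 39), (LA, ATL, 37), (LA, ATL, 39), (LA, JFK, 17), (SF, ATL, 37), (SF, ATL, 39)}

Joining Crew and Flight on src yields {(ATL, 37, BOS), (ATL, 37, LA), (ATL, 37, SF), (ATL, 39, BOS), (ATL, 39, LA), (ATL, 39, SF), (HND, 10, CHI), (HND, 10, MIA), (HND, 21, CHI), (HND, 21, MIA), (HND, 36, CHI), (HND, 36, MIA), (HND, 37, CHI), (HND, 37, MIA), (HND, 39, CHI), (HND, 39, MIA), (JFK, 15, ATL), (JFK, 15, LA), (JFK, 17, ATL), (JFK, 17, LA), (JFK, 23, ATL), (JFK, 23, LA)}.
Joining (Crew ⨝ Flight) and Pilot on fno yields {(ATL, 37, BOS, 12, BOS), (ATL, 37, BOS, 36, JFK), (ATL, 37, LA, 12, BOS), (ATL, 37, LA, 36, JFK), (ATL, 37, SF, 12, BOS), (ATL, 37, SF, 36, JFK), (ATL, 39, BOS, 33, ORD), (ATL, 39, BOS, 4, ATL), (ATL, 39, LA, 33, ORD), (ATL, 39, LA, 4, ATL), (ATL, 39, SF, 33, ORD), (ATL, 39, SF, 4, ATL), (HND, 10, CHI, 37, MIA), (HND, 10, CHI, 8, LHR), (HND, 10, MIA, 37, MIA), (HND, 10, MIA, 8, LHR), (HND, 37, CHI, 12, BOS), (HND, 37, CHI, 36, JFK), (HND, 37, MIA, 12, BOS), (HND, 37, MIA, 36, JFK), (HND, 39, CHI, 33, ORD), (HND, 39, CHI, 4, ATL), (HND, 39, MIA, 33, ORD), (HND, 39, MIA, 4, ATL), (JFK, 17, ATL, 3, DEN), (JFK, 17, LA, 3, DEN)}.
Selection city != MIA: {(ATL, 37, BOS, 12, BOS), (ATL, 37, BOS, 36, JFK), (ATL, 37, LA, 12, BOS), (ATL, 37, LA, 36, JFK), (ATL, 37, SF, 12, BOS), (ATL, 37, SF, 36, JFK), (ATL, 39, BOS, 33, ORD), (ATL, 39, BOS, 4, ATL), (ATL, 39, LA, 33, ORD), (ATL, 39, LA, 4, ATL), (ATL, 39, SF, 33, ORD), (ATL, 39, SF, 4, ATL), (HND, 10, CHI, 37, MIA), (HND, 10, CHI, 8, LHR), (HND, 37, CHI, 12, BOS), (HND, 37, CHI, 36, JFK), (HND, 39, CHI, 33, ORD), (HND, 39, CHI, 4, ATL), (JFK, 17, ATL, 3, DEN), (JFK, 17, LA, 3, DEN)}
Keep only column(s) city, src, fno (9 duplicate(s) eliminated): {(ATL, JFK, 17), (BOS, ATL, 37), (BOS, ATL, 39), (CHI, HND, 10), (CHI, HND, 37), (CHI, HND, 39), (LA, ATL, 37), (LA, ATL, 39), (LA, JFK, 17), (SF, ATL, 37), (SF, ATL, 39)}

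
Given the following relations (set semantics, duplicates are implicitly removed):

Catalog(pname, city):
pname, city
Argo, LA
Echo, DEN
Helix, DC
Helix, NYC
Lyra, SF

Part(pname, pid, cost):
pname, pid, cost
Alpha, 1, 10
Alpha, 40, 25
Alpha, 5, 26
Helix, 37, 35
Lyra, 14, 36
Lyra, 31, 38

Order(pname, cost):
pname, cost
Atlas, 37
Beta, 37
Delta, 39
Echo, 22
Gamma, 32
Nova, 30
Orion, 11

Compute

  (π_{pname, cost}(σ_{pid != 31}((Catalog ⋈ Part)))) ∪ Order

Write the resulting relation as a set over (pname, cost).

Catalog ⋈ Part (natural join on pname): {(Helix, DC, 37, 35), (Helix, NYC, 37, 35), (Lyra, SF, 14, 36), (Lyra, SF, 31, 38)}
Apply σ_{pid != 31}; surviving tuples: {(Helix, DC, 37, 35), (Helix, NYC, 37, 35), (Lyra, SF, 14, 36)}
Keep only column(s) pname, cost (1 duplicate(s) eliminated): {(Helix, 35), (Lyra, 36)}
Taking the union: {(Atlas, 37), (Beta, 37), (Delta, 39), (Echo, 22), (Gamma, 32), (Helix, 35), (Lyra, 36), (Nova, 30), (Orion, 11)}

{(Atlas, 37), (Beta, 37), (Delta, 39), (Echo, 22), (Gamma, 32), (Helix, 35), (Lyra, 36), (Nova, 30), (Orion, 11)}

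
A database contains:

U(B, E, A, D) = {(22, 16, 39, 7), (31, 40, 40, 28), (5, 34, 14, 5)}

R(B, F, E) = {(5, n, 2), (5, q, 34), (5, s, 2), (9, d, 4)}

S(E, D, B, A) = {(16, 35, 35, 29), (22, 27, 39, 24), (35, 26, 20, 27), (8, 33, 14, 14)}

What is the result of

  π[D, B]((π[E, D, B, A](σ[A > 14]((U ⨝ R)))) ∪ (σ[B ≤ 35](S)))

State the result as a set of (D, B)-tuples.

{(26, 20), (33, 14), (35, 35)}

Joining U and R on B, E yields {(5, 34, 14, 5, q)}.
Selection A > 14: {}
Projecting to E, D, B, A: {}
Selection B ≤ 35: {(16, 35, 35, 29), (35, 26, 20, 27), (8, 33, 14, 14)}
Taking the union: {(16, 35, 35, 29), (35, 26, 20, 27), (8, 33, 14, 14)}
Projecting to D, B: {(26, 20), (33, 14), (35, 35)}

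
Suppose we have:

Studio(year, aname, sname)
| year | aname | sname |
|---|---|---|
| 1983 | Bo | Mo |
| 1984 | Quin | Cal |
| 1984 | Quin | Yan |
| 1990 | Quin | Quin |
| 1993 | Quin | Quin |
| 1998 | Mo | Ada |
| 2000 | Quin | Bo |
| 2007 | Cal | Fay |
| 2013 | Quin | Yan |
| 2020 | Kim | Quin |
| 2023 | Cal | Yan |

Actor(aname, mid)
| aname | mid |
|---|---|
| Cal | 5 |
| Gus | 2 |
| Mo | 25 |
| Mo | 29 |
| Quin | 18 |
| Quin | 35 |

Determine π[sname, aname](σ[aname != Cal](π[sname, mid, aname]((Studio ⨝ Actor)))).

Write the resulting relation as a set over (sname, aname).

{(Ada, Mo), (Bo, Quin), (Cal, Quin), (Quin, Quin), (Yan, Quin)}

Natural join on aname: {(1984, Quin, Cal, 18), (1984, Quin, Cal, 35), (1984, Quin, Yan, 18), (1984, Quin, Yan, 35), (1990, Quin, Quin, 18), (1990, Quin, Quin, 35), (1993, Quin, Quin, 18), (1993, Quin, Quin, 35), (1998, Mo, Ada, 25), (1998, Mo, Ada, 29), (2000, Quin, Bo, 18), (2000, Quin, Bo, 35), (2007, Cal, Fay, 5), (2013, Quin, Yan, 18), (2013, Quin, Yan, 35), (2023, Cal, Yan, 5)}
Keep only column(s) sname, mid, aname (4 duplicate(s) eliminated): {(Ada, 25, Mo), (Ada, 29, Mo), (Bo, 18, Quin), (Bo, 35, Quin), (Cal, 18, Quin), (Cal, 35, Quin), (Fay, 5, Cal), (Quin, 18, Quin), (Quin, 35, Quin), (Yan, 18, Quin), (Yan, 35, Quin), (Yan, 5, Cal)}
Selection aname != Cal: {(Ada, 25, Mo), (Ada, 29, Mo), (Bo, 18, Quin), (Bo, 35, Quin), (Cal, 18, Quin), (Cal, 35, Quin), (Quin, 18, Quin), (Quin, 35, Quin), (Yan, 18, Quin), (Yan, 35, Quin)}
Keep only column(s) sname, aname (5 duplicate(s) eliminated): {(Ada, Mo), (Bo, Quin), (Cal, Quin), (Quin, Quin), (Yan, Quin)}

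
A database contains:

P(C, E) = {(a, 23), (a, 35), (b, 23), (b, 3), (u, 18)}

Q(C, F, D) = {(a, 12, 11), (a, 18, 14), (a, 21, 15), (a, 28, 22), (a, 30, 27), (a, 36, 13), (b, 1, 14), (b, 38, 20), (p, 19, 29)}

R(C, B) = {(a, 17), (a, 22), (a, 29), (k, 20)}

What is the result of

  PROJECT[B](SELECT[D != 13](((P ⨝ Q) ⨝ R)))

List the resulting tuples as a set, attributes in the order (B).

{17, 22, 29}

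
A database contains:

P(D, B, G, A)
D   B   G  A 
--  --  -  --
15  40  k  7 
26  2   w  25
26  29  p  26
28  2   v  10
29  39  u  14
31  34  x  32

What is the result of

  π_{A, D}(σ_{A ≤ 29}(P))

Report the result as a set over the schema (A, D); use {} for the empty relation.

{(10, 28), (14, 29), (25, 26), (26, 26), (7, 15)}

σ[A ≤ 29]: keep tuples satisfying A ≤ 29 → {(15, 40, k, 7), (26, 2, w, 25), (26, 29, p, 26), (28, 2, v, 10), (29, 39, u, 14)}
Keep only column(s) A, D: {(10, 28), (14, 29), (25, 26), (26, 26), (7, 15)}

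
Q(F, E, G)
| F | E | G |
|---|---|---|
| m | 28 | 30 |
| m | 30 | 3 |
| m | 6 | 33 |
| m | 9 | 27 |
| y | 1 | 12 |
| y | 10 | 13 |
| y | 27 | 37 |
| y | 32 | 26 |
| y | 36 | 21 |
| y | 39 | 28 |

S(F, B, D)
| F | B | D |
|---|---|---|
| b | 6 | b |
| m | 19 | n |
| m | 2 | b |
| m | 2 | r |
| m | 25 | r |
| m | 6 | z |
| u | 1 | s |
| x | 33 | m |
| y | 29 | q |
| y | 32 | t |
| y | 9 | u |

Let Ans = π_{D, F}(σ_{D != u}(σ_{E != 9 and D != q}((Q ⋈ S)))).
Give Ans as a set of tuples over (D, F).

{(b, m), (n, m), (r, m), (t, y), (z, m)}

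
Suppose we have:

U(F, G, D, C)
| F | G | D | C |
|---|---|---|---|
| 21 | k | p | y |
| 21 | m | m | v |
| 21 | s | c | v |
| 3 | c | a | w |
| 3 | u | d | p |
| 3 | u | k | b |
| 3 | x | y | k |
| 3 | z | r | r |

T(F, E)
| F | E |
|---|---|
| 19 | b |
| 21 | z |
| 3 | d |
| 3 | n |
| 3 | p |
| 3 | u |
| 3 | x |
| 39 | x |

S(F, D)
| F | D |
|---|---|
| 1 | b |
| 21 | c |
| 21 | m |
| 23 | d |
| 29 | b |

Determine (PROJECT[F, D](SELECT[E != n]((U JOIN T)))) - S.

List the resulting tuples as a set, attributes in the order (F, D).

{(21, p), (3, a), (3, d), (3, k), (3, r), (3, y)}

U ⋈ T (natural join on F): {(21, k, p, y, z), (21, m, m, v, z), (21, s, c, v, z), (3, c, a, w, d), (3, c, a, w, n), (3, c, a, w, p), (3, c, a, w, u), (3, c, a, w, x), (3, u, d, p, d), (3, u, d, p, n), (3, u, d, p, p), (3, u, d, p, u), (3, u, d, p, x), (3, u, k, b, d), (3, u, k, b, n), (3, u, k, b, p), (3, u, k, b, u), (3, u, k, b, x), (3, x, y, k, d), (3, x, y, k, n), (3, x, y, k, p), (3, x, y, k, u), (3, x, y, k, x), (3, z, r, r, d), (3, z, r, r, n), (3, z, r, r, p), (3, z, r, r, u), (3, z, r, r, x)}
σ[E != n]: keep tuples satisfying E != n → {(21, k, p, y, z), (21, m, m, v, z), (21, s, c, v, z), (3, c, a, w, d), (3, c, a, w, p), (3, c, a, w, u), (3, c, a, w, x), (3, u, d, p, d), (3, u, d, p, p), (3, u, d, p, u), (3, u, d, p, x), (3, u, k, b, d), (3, u, k, b, p), (3, u, k, b, u), (3, u, k, b, x), (3, x, y, k, d), (3, x, y, k, p), (3, x, y, k, u), (3, x, y, k, x), (3, z, r, r, d), (3, z, r, r, p), (3, z, r, r, u), (3, z, r, r, x)}
Projecting to F, D (15 duplicate(s) eliminated): {(21, c), (21, m), (21, p), (3, a), (3, d), (3, k), (3, r), (3, y)}
Difference: {(21, c), (21, m), (21, p), (3, a), (3, d), (3, k), (3, r), (3, y)} with {(1, b), (21, c), (21, m), (23, d), (29, b)} → {(21, p), (3, a), (3, d), (3, k), (3, r), (3, y)}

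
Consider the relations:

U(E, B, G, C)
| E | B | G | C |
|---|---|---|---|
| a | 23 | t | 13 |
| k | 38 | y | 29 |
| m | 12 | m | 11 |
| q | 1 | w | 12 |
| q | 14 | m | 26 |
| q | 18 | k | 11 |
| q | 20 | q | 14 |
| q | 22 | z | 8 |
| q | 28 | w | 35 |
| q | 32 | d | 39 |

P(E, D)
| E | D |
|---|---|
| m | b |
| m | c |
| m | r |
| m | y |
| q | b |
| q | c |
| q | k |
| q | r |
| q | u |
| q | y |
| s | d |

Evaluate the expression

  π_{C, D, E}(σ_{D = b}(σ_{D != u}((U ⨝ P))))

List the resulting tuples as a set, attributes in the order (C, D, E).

Natural join on E: {(m, 12, m, 11, b), (m, 12, m, 11, c), (m, 12, m, 11, r), (m, 12, m, 11, y), (q, 1, w, 12, b), (q, 1, w, 12, c), (q, 1, w, 12, k), (q, 1, w, 12, r), (q, 1, w, 12, u), (q, 1, w, 12, y), (q, 14, m, 26, b), (q, 14, m, 26, c), (q, 14, m, 26, k), (q, 14, m, 26, r), (q, 14, m, 26, u), (q, 14, m, 26, y), (q, 18, k, 11, b), (q, 18, k, 11, c), (q, 18, k, 11, k), (q, 18, k, 11, r), (q, 18, k, 11, u), (q, 18, k, 11, y), (q, 20, q, 14, b), (q, 20, q, 14, c), (q, 20, q, 14, k), (q, 20, q, 14, r), (q, 20, q, 14, u), (q, 20, q, 14, y), (q, 22, z, 8, b), (q, 22, z, 8, c), (q, 22, z, 8, k), (q, 22, z, 8, r), (q, 22, z, 8, u), (q, 22, z, 8, y), (q, 28, w, 35, b), (q, 28, w, 35, c), (q, 28, w, 35, k), (q, 28, w, 35, r), (q, 28, w, 35, u), (q, 28, w, 35, y), (q, 32, d, 39, b), (q, 32, d, 39, c), (q, 32, d, 39, k), (q, 32, d, 39, r), (q, 32, d, 39, u), (q, 32, d, 39, y)}
Selection D != u: {(m, 12, m, 11, b), (m, 12, m, 11, c), (m, 12, m, 11, r), (m, 12, m, 11, y), (q, 1, w, 12, b), (q, 1, w, 12, c), (q, 1, w, 12, k), (q, 1, w, 12, r), (q, 1, w, 12, y), (q, 14, m, 26, b), (q, 14, m, 26, c), (q, 14, m, 26, k), (q, 14, m, 26, r), (q, 14, m, 26, y), (q, 18, k, 11, b), (q, 18, k, 11, c), (q, 18, k, 11, k), (q, 18, k, 11, r), (q, 18, k, 11, y), (q, 20, q, 14, b), (q, 20, q, 14, c), (q, 20, q, 14, k), (q, 20, q, 14, r), (q, 20, q, 14, y), (q, 22, z, 8, b), (q, 22, z, 8, c), (q, 22, z, 8, k), (q, 22, z, 8, r), (q, 22, z, 8, y), (q, 28, w, 35, b), (q, 28, w, 35, c), (q, 28, w, 35, k), (q, 28, w, 35, r), (q, 28, w, 35, y), (q, 32, d, 39, b), (q, 32, d, 39, c), (q, 32, d, 39, k), (q, 32, d, 39, r), (q, 32, d, 39, y)}
Selection D = b: {(m, 12, m, 11, b), (q, 1, w, 12, b), (q, 14, m, 26, b), (q, 18, k, 11, b), (q, 20, q, 14, b), (q, 22, z, 8, b), (q, 28, w, 35, b), (q, 32, d, 39, b)}
π[C, D, E]: project onto (C, D, E) → {(11, b, m), (11, b, q), (12, b, q), (14, b, q), (26, b, q), (35, b, q), (39, b, q), (8, b, q)}

{(11, b, m), (11, b, q), (12, b, q), (14, b, q), (26, b, q), (35, b, q), (39, b, q), (8, b, q)}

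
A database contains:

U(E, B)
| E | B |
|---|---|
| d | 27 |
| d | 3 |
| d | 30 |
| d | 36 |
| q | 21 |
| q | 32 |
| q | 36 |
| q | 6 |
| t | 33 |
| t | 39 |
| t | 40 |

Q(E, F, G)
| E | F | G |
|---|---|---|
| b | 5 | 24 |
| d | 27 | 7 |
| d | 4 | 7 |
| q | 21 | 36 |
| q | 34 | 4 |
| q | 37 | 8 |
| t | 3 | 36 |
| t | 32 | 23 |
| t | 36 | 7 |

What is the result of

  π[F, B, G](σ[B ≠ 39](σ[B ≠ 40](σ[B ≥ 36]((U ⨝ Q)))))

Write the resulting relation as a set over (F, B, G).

{(21, 36, 36), (27, 36, 7), (34, 36, 4), (37, 36, 8), (4, 36, 7)}

Joining U and Q on E yields {(d, 27, 27, 7), (d, 27, 4, 7), (d, 3, 27, 7), (d, 3, 4, 7), (d, 30, 27, 7), (d, 30, 4, 7), (d, 36, 27, 7), (d, 36, 4, 7), (q, 21, 21, 36), (q, 21, 34, 4), (q, 21, 37, 8), (q, 32, 21, 36), (q, 32, 34, 4), (q, 32, 37, 8), (q, 36, 21, 36), (q, 36, 34, 4), (q, 36, 37, 8), (q, 6, 21, 36), (q, 6, 34, 4), (q, 6, 37, 8), (t, 33, 3, 36), (t, 33, 32, 23), (t, 33, 36, 7), (t, 39, 3, 36), (t, 39, 32, 23), (t, 39, 36, 7), (t, 40, 3, 36), (t, 40, 32, 23), (t, 40, 36, 7)}.
Filtering on B ≥ 36 leaves {(d, 36, 27, 7), (d, 36, 4, 7), (q, 36, 21, 36), (q, 36, 34, 4), (q, 36, 37, 8), (t, 39, 3, 36), (t, 39, 32, 23), (t, 39, 36, 7), (t, 40, 3, 36), (t, 40, 32, 23), (t, 40, 36, 7)}.
Filtering on B ≠ 40 leaves {(d, 36, 27, 7), (d, 36, 4, 7), (q, 36, 21, 36), (q, 36, 34, 4), (q, 36, 37, 8), (t, 39, 3, 36), (t, 39, 32, 23), (t, 39, 36, 7)}.
Filtering on B ≠ 39 leaves {(d, 36, 27, 7), (d, 36, 4, 7), (q, 36, 21, 36), (q, 36, 34, 4), (q, 36, 37, 8)}.
π_{F, B, G} gives {(21, 36, 36), (27, 36, 7), (34, 36, 4), (37, 36, 8), (4, 36, 7)}.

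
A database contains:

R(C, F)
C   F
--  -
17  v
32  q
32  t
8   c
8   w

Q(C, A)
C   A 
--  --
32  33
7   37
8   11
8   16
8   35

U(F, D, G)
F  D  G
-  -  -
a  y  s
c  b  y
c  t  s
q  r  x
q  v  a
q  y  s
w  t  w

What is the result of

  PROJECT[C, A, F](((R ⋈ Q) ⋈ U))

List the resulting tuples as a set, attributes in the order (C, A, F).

Natural join on C: {(32, q, 33), (32, t, 33), (8, c, 11), (8, c, 16), (8, c, 35), (8, w, 11), (8, w, 16), (8, w, 35)}
Natural join on F: {(32, q, 33, r, x), (32, q, 33, v, a), (32, q, 33, y, s), (8, c, 11, b, y), (8, c, 11, t, s), (8, c, 16, b, y), (8, c, 16, t, s), (8, c, 35, b, y), (8, c, 35, t, s), (8, w, 11, t, w), (8, w, 16, t, w), (8, w, 35, t, w)}
π_{C, A, F} gives {(32, 33, q), (8, 11, c), (8, 11, w), (8, 16, c), (8, 16, w), (8, 35, c), (8, 35, w)} (5 duplicate(s) eliminated).

{(32, 33, q), (8, 11, c), (8, 11, w), (8, 16, c), (8, 16, w), (8, 35, c), (8, 35, w)}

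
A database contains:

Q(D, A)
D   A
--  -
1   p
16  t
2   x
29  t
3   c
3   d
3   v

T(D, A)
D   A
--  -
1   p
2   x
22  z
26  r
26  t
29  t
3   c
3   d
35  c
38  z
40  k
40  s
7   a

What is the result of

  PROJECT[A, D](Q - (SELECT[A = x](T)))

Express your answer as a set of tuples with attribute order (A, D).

{(c, 3), (d, 3), (p, 1), (t, 16), (t, 29), (v, 3)}

Apply σ_{A = x}; surviving tuples: {(2, x)}
Set difference of the two operands is {(1, p), (16, t), (29, t), (3, c), (3, d), (3, v)}.
Keep only column(s) A, D: {(c, 3), (d, 3), (p, 1), (t, 16), (t, 29), (v, 3)}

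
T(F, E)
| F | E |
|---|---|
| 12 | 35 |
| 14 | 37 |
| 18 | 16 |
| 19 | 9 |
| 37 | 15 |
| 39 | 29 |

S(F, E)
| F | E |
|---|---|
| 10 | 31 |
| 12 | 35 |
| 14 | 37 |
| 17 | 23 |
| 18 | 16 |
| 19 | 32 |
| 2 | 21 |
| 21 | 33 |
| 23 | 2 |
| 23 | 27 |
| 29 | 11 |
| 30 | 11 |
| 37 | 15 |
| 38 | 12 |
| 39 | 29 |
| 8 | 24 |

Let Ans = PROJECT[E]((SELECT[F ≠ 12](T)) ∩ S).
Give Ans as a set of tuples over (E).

Selection F ≠ 12: {(14, 37), (18, 16), (19, 9), (37, 15), (39, 29)}
Set intersection of the two operands is {(14, 37), (18, 16), (37, 15), (39, 29)}.
π[E]: project onto (E) → {15, 16, 29, 37}

{15, 16, 29, 37}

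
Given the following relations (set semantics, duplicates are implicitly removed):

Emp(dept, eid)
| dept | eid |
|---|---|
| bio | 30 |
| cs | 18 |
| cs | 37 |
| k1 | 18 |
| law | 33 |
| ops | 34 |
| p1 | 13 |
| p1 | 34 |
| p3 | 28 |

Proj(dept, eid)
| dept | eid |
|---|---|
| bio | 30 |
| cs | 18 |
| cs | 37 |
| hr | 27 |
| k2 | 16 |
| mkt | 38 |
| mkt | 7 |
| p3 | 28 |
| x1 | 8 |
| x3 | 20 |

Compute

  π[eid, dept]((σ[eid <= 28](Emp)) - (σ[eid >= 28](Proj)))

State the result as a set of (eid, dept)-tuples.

Selection eid <= 28: {(cs, 18), (k1, 18), (p1, 13), (p3, 28)}
Selection eid >= 28: {(bio, 30), (cs, 37), (mkt, 38), (p3, 28)}
Taking the difference: {(cs, 18), (k1, 18), (p1, 13)}
π[eid, dept]: project onto (eid, dept) → {(13, p1), (18, cs), (18, k1)}

{(13, p1), (18, cs), (18, k1)}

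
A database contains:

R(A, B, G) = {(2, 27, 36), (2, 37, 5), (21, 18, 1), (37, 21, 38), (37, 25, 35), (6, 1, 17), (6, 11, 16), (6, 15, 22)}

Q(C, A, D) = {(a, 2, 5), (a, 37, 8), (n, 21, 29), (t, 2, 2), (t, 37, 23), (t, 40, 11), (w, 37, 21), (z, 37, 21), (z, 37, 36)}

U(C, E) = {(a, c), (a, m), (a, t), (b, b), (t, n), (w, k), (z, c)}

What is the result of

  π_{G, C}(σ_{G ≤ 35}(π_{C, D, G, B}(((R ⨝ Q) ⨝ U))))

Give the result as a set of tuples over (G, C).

{(35, a), (35, t), (35, w), (35, z), (5, a), (5, t)}

Natural join on A: {(2, 27, 36, a, 5), (2, 27, 36, t, 2), (2, 37, 5, a, 5), (2, 37, 5, t, 2), (21, 18, 1, n, 29), (37, 21, 38, a, 8), (37, 21, 38, t, 23), (37, 21, 38, w, 21), (37, 21, 38, z, 21), (37, 21, 38, z, 36), (37, 25, 35, a, 8), (37, 25, 35, t, 23), (37, 25, 35, w, 21), (37, 25, 35, z, 21), (37, 25, 35, z, 36)}
Natural join on C: {(2, 27, 36, a, 5, c), (2, 27, 36, a, 5, m), (2, 27, 36, a, 5, t), (2, 27, 36, t, 2, n), (2, 37, 5, a, 5, c), (2, 37, 5, a, 5, m), (2, 37, 5, a, 5, t), (2, 37, 5, t, 2, n), (37, 21, 38, a, 8, c), (37, 21, 38, a, 8, m), (37, 21, 38, a, 8, t), (37, 21, 38, t, 23, n), (37, 21, 38, w, 21, k), (37, 21, 38, z, 21, c), (37, 21, 38, z, 36, c), (37, 25, 35, a, 8, c), (37, 25, 35, a, 8, m), (37, 25, 35, a, 8, t), (37, 25, 35, t, 23, n), (37, 25, 35, w, 21, k), (37, 25, 35, z, 21, c), (37, 25, 35, z, 36, c)}
Projecting to C, D, G, B (8 duplicate(s) eliminated): {(a, 5, 36, 27), (a, 5, 5, 37), (a, 8, 35, 25), (a, 8, 38, 21), (t, 2, 36, 27), (t, 2, 5, 37), (t, 23, 35, 25), (t, 23, 38, 21), (w, 21, 35, 25), (w, 21, 38, 21), (z, 21, 35, 25), (z, 21, 38, 21), (z, 36, 35, 25), (z, 36, 38, 21)}
Filtering on G ≤ 35 leaves {(a, 5, 5, 37), (a, 8, 35, 25), (t, 2, 5, 37), (t, 23, 35, 25), (w, 21, 35, 25), (z, 21, 35, 25), (z, 36, 35, 25)}.
Projecting to G, C (1 duplicate(s) eliminated): {(35, a), (35, t), (35, w), (35, z), (5, a), (5, t)}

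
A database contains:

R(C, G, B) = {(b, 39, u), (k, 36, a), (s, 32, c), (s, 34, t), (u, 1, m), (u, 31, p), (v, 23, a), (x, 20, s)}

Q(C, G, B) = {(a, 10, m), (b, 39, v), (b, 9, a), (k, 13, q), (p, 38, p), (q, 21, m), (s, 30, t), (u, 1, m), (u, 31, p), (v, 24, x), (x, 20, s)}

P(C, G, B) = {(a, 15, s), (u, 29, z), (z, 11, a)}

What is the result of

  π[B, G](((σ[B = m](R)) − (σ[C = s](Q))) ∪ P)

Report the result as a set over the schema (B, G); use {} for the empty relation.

{(a, 11), (m, 1), (s, 15), (z, 29)}

Apply σ_{B = m}; surviving tuples: {(u, 1, m)}
Apply σ_{C = s}; surviving tuples: {(s, 30, t)}
Set difference of the two operands is {(u, 1, m)}.
Set union of the two operands is {(a, 15, s), (u, 1, m), (u, 29, z), (z, 11, a)}.
π_{B, G} gives {(a, 11), (m, 1), (s, 15), (z, 29)}.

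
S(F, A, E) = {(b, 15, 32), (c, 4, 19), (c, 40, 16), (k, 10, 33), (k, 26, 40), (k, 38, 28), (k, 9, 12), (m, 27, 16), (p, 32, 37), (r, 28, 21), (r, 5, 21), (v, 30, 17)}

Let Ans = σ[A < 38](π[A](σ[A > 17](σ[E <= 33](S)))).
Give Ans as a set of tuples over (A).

Selection E <= 33: {(b, 15, 32), (c, 4, 19), (c, 40, 16), (k, 10, 33), (k, 38, 28), (k, 9, 12), (m, 27, 16), (r, 28, 21), (r, 5, 21), (v, 30, 17)}
Selection A > 17: {(c, 40, 16), (k, 38, 28), (m, 27, 16), (r, 28, 21), (v, 30, 17)}
Keep only column(s) A: {27, 28, 30, 38, 40}
Selection A < 38: {27, 28, 30}

{27, 28, 30}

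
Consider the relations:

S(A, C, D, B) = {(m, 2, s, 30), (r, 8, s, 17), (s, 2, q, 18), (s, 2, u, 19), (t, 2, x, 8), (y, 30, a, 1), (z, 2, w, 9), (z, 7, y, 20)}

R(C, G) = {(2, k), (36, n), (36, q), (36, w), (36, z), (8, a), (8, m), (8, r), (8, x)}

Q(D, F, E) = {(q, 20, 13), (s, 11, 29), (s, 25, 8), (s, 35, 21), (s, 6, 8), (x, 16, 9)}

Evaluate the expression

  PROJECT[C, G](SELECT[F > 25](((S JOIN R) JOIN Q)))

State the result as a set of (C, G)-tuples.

Joining S and R on C yields {(m, 2, s, 30, k), (r, 8, s, 17, a), (r, 8, s, 17, m), (r, 8, s, 17, r), (r, 8, s, 17, x), (s, 2, q, 18, k), (s, 2, u, 19, k), (t, 2, x, 8, k), (z, 2, w, 9, k)}.
Joining (S JOIN R) and Q on D yields {(m, 2, s, 30, k, 11, 29), (m, 2, s, 30, k, 25, 8), (m, 2, s, 30, k, 35, 21), (m, 2, s, 30, k, 6, 8), (r, 8, s, 17, a, 11, 29), (r, 8, s, 17, a, 25, 8), (r, 8, s, 17, a, 35, 21), (r, 8, s, 17, a, 6, 8), (r, 8, s, 17, m, 11, 29), (r, 8, s, 17, m, 25, 8), (r, 8, s, 17, m, 35, 21), (r, 8, s, 17, m, 6, 8), (r, 8, s, 17, r, 11, 29), (r, 8, s, 17, r, 25, 8), (r, 8, s, 17, r, 35, 21), (r, 8, s, 17, r, 6, 8), (r, 8, s, 17, x, 11, 29), (r, 8, s, 17, x, 25, 8), (r, 8, s, 17, x, 35, 21), (r, 8, s, 17, x, 6, 8), (s, 2, q, 18, k, 20, 13), (t, 2, x, 8, k, 16, 9)}.
Selection F > 25: {(m, 2, s, 30, k, 35, 21), (r, 8, s, 17, a, 35, 21), (r, 8, s, 17, m, 35, 21), (r, 8, s, 17, r, 35, 21), (r, 8, s, 17, x, 35, 21)}
π[C, G]: project onto (C, G) → {(2, k), (8, a), (8, m), (8, r), (8, x)}

{(2, k), (8, a), (8, m), (8, r), (8, x)}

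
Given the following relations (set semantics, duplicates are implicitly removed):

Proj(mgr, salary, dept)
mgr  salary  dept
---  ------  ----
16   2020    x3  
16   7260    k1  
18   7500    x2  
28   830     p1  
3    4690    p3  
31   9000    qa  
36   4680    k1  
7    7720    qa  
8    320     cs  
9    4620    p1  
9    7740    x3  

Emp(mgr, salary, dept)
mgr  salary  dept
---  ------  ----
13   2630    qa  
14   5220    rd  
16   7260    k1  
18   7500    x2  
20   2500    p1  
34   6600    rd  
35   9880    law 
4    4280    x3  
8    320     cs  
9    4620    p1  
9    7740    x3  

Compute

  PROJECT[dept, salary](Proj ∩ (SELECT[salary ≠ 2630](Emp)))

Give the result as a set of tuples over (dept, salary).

Filtering on salary ≠ 2630 leaves {(14, 5220, rd), (16, 7260, k1), (18, 7500, x2), (20, 2500, p1), (34, 6600, rd), (35, 9880, law), (4, 4280, x3), (8, 320, cs), (9, 4620, p1), (9, 7740, x3)}.
Taking the intersection: {(16, 7260, k1), (18, 7500, x2), (8, 320, cs), (9, 4620, p1), (9, 7740, x3)}
Projecting to dept, salary: {(cs, 320), (k1, 7260), (p1, 4620), (x2, 7500), (x3, 7740)}

{(cs, 320), (k1, 7260), (p1, 4620), (x2, 7500), (x3, 7740)}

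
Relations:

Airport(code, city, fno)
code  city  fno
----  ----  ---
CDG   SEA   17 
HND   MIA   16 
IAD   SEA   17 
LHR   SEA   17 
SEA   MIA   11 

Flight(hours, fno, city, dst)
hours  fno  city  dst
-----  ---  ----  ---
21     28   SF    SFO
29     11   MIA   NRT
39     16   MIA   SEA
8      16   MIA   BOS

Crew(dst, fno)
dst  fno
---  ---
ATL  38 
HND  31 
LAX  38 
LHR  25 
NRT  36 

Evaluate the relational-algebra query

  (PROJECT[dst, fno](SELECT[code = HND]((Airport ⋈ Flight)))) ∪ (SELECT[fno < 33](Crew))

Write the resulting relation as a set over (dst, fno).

Natural join on city, fno: {(HND, MIA, 16, 39, SEA), (HND, MIA, 16, 8, BOS), (SEA, MIA, 11, 29, NRT)}
Apply σ_{code = HND}; surviving tuples: {(HND, MIA, 16, 39, SEA), (HND, MIA, 16, 8, BOS)}
π_{dst, fno} gives {(BOS, 16), (SEA, 16)}.
Apply σ_{fno < 33}; surviving tuples: {(HND, 31), (LHR, 25)}
Set union of the two operands is {(BOS, 16), (HND, 31), (LHR, 25), (SEA, 16)}.

{(BOS, 16), (HND, 31), (LHR, 25), (SEA, 16)}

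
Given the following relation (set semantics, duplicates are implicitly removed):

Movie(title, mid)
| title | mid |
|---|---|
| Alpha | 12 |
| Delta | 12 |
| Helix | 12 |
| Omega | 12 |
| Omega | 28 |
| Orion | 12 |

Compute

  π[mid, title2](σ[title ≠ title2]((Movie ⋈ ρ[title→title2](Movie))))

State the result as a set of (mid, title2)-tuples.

{(12, Alpha), (12, Delta), (12, Helix), (12, Omega), (12, Orion)}

ρ[title→title2]: schema becomes (title2, mid); tuples unchanged.
Natural join on mid: {(Alpha, 12, Alpha), (Alpha, 12, Delta), (Alpha, 12, Helix), (Alpha, 12, Omega), (Alpha, 12, Orion), (Delta, 12, Alpha), (Delta, 12, Delta), (Delta, 12, Helix), (Delta, 12, Omega), (Delta, 12, Orion), (Helix, 12, Alpha), (Helix, 12, Delta), (Helix, 12, Helix), (Helix, 12, Omega), (Helix, 12, Orion), (Omega, 12, Alpha), (Omega, 12, Delta), (Omega, 12, Helix), (Omega, 12, Omega), (Omega, 12, Orion), (Omega, 28, Omega), (Orion, 12, Alpha), (Orion, 12, Delta), (Orion, 12, Helix), (Orion, 12, Omega), (Orion, 12, Orion)}
Selection title ≠ title2: {(Alpha, 12, Delta), (Alpha, 12, Helix), (Alpha, 12, Omega), (Alpha, 12, Orion), (Delta, 12, Alpha), (Delta, 12, Helix), (Delta, 12, Omega), (Delta, 12, Orion), (Helix, 12, Alpha), (Helix, 12, Delta), (Helix, 12, Omega), (Helix, 12, Orion), (Omega, 12, Alpha), (Omega, 12, Delta), (Omega, 12, Helix), (Omega, 12, Orion), (Orion, 12, Alpha), (Orion, 12, Delta), (Orion, 12, Helix), (Orion, 12, Omega)}
Projecting to mid, title2 (15 duplicate(s) eliminated): {(12, Alpha), (12, Delta), (12, Helix), (12, Omega), (12, Orion)}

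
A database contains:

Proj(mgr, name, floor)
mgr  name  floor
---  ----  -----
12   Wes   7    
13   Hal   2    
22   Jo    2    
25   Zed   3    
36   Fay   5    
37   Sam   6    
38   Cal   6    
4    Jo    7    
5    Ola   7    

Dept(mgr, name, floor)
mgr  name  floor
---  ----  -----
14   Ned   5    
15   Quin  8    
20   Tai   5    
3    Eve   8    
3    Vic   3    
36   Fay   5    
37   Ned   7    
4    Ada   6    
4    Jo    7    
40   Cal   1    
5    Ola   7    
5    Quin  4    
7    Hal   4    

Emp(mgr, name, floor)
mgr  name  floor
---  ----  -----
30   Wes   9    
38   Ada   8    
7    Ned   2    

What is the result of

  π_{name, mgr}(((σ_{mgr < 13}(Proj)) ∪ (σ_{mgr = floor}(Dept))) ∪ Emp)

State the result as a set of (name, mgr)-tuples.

Apply σ_{mgr < 13}; surviving tuples: {(12, Wes, 7), (4, Jo, 7), (5, Ola, 7)}
Apply σ_{mgr = floor}; surviving tuples: {(3, Vic, 3)}
Union: {(12, Wes, 7), (4, Jo, 7), (5, Ola, 7)} with {(3, Vic, 3)} → {(12, Wes, 7), (3, Vic, 3), (4, Jo, 7), (5, Ola, 7)}
Union: {(12, Wes, 7), (3, Vic, 3), (4, Jo, 7), (5, Ola, 7)} with {(30, Wes, 9), (38, Ada, 8), (7, Ned, 2)} → {(12, Wes, 7), (3, Vic, 3), (30, Wes, 9), (38, Ada, 8), (4, Jo, 7), (5, Ola, 7), (7, Ned, 2)}
Projecting to name, mgr: {(Ada, 38), (Jo, 4), (Ned, 7), (Ola, 5), (Vic, 3), (Wes, 12), (Wes, 30)}

{(Ada, 38), (Jo, 4), (Ned, 7), (Ola, 5), (Vic, 3), (Wes, 12), (Wes, 30)}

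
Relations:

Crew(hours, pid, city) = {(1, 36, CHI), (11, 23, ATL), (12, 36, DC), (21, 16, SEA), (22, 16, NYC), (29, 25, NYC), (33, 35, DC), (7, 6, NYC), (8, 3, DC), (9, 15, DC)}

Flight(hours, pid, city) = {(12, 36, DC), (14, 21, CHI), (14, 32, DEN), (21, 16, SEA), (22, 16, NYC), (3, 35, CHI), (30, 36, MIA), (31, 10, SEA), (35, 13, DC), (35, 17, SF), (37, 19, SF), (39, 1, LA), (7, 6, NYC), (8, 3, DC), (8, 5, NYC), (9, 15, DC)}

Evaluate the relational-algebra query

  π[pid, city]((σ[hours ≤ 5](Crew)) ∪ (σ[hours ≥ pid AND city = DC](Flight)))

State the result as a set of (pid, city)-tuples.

σ[hours ≤ 5]: keep tuples satisfying hours ≤ 5 → {(1, 36, CHI)}
σ[hours ≥ pid AND city = DC]: keep tuples satisfying hours ≥ pid AND city = DC → {(35, 13, DC), (8, 3, DC)}
Set union of the two operands is {(1, 36, CHI), (35, 13, DC), (8, 3, DC)}.
π_{pid, city} gives {(13, DC), (3, DC), (36, CHI)}.

{(13, DC), (3, DC), (36, CHI)}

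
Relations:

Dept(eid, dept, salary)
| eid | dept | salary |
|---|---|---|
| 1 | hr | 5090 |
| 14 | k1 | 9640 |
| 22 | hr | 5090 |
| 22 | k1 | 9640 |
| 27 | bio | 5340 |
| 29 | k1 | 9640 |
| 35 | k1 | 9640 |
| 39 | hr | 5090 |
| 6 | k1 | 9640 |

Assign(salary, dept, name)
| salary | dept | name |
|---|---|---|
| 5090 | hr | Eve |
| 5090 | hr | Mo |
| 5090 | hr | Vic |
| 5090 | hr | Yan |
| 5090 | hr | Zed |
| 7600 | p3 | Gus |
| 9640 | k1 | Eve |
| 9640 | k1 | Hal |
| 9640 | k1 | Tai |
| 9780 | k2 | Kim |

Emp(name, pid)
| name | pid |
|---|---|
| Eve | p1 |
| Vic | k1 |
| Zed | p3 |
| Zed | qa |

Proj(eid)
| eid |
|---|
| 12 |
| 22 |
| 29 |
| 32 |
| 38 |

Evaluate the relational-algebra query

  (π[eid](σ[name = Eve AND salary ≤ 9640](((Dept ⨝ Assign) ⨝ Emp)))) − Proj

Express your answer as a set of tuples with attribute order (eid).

{1, 14, 35, 39, 6}

Joining Dept and Assign on dept, salary yields {(1, hr, 5090, Eve), (1, hr, 5090, Mo), (1, hr, 5090, Vic), (1, hr, 5090, Yan), (1, hr, 5090, Zed), (14, k1, 9640, Eve), (14, k1, 9640, Hal), (14, k1, 9640, Tai), (22, hr, 5090, Eve), (22, hr, 5090, Mo), (22, hr, 5090, Vic), (22, hr, 5090, Yan), (22, hr, 5090, Zed), (22, k1, 9640, Eve), (22, k1, 9640, Hal), (22, k1, 9640, Tai), (29, k1, 9640, Eve), (29, k1, 9640, Hal), (29, k1, 9640, Tai), (35, k1, 9640, Eve), (35, k1, 9640, Hal), (35, k1, 9640, Tai), (39, hr, 5090, Eve), (39, hr, 5090, Mo), (39, hr, 5090, Vic), (39, hr, 5090, Yan), (39, hr, 5090, Zed), (6, k1, 9640, Eve), (6, k1, 9640, Hal), (6, k1, 9640, Tai)}.
Joining (Dept ⨝ Assign) and Emp on name yields {(1, hr, 5090, Eve, p1), (1, hr, 5090, Vic, k1), (1, hr, 5090, Zed, p3), (1, hr, 5090, Zed, qa), (14, k1, 9640, Eve, p1), (22, hr, 5090, Eve, p1), (22, hr, 5090, Vic, k1), (22, hr, 5090, Zed, p3), (22, hr, 5090, Zed, qa), (22, k1, 9640, Eve, p1), (29, k1, 9640, Eve, p1), (35, k1, 9640, Eve, p1), (39, hr, 5090, Eve, p1), (39, hr, 5090, Vic, k1), (39, hr, 5090, Zed, p3), (39, hr, 5090, Zed, qa), (6, k1, 9640, Eve, p1)}.
σ[name = Eve AND salary ≤ 9640]: keep tuples satisfying name = Eve AND salary ≤ 9640 → {(1, hr, 5090, Eve, p1), (14, k1, 9640, Eve, p1), (22, hr, 5090, Eve, p1), (22, k1, 9640, Eve, p1), (29, k1, 9640, Eve, p1), (35, k1, 9640, Eve, p1), (39, hr, 5090, Eve, p1), (6, k1, 9640, Eve, p1)}
π[eid]: project onto (eid) (1 duplicate(s) eliminated) → {1, 14, 22, 29, 35, 39, 6}
Set difference of the two operands is {1, 14, 35, 39, 6}.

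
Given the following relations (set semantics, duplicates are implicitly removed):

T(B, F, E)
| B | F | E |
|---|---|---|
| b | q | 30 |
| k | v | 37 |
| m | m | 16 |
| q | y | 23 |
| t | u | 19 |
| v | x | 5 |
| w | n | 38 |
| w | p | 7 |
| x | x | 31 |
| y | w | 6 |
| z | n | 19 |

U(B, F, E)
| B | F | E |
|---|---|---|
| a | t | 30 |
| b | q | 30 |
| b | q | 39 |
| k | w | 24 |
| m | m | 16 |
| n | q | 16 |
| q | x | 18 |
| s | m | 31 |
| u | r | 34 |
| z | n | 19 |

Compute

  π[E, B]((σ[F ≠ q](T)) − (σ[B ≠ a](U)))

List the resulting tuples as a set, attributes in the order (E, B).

Selection F ≠ q: {(k, v, 37), (m, m, 16), (q, y, 23), (t, u, 19), (v, x, 5), (w, n, 38), (w, p, 7), (x, x, 31), (y, w, 6), (z, n, 19)}
Selection B ≠ a: {(b, q, 30), (b, q, 39), (k, w, 24), (m, m, 16), (n, q, 16), (q, x, 18), (s, m, 31), (u, r, 34), (z, n, 19)}
Difference: {(k, v, 37), (m, m, 16), (q, y, 23), (t, u, 19), (v, x, 5), (w, n, 38), (w, p, 7), (x, x, 31), (y, w, 6), (z, n, 19)} with {(b, q, 30), (b, q, 39), (k, w, 24), (m, m, 16), (n, q, 16), (q, x, 18), (s, m, 31), (u, r, 34), (z, n, 19)} → {(k, v, 37), (q, y, 23), (t, u, 19), (v, x, 5), (w, n, 38), (w, p, 7), (x, x, 31), (y, w, 6)}
Keep only column(s) E, B: {(19, t), (23, q), (31, x), (37, k), (38, w), (5, v), (6, y), (7, w)}

{(19, t), (23, q), (31, x), (37, k), (38, w), (5, v), (6, y), (7, w)}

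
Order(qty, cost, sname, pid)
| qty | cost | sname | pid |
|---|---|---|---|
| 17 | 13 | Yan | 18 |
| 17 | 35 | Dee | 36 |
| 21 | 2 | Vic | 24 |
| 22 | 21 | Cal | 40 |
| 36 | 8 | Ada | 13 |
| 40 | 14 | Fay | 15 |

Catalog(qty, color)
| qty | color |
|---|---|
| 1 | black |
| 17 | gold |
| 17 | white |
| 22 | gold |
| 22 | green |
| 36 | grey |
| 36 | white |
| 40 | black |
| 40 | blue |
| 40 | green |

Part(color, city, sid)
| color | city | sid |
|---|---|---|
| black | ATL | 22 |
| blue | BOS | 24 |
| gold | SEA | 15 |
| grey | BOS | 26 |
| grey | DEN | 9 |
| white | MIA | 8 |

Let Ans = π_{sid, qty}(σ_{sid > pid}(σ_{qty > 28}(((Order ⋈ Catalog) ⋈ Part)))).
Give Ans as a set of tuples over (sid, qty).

{(22, 40), (24, 40), (26, 36)}

Natural join on qty: {(17, 13, Yan, 18, gold), (17, 13, Yan, 18, white), (17, 35, Dee, 36, gold), (17, 35, Dee, 36, white), (22, 21, Cal, 40, gold), (22, 21, Cal, 40, green), (36, 8, Ada, 13, grey), (36, 8, Ada, 13, white), (40, 14, Fay, 15, black), (40, 14, Fay, 15, blue), (40, 14, Fay, 15, green)}
Natural join on color: {(17, 13, Yan, 18, gold, SEA, 15), (17, 13, Yan, 18, white, MIA, 8), (17, 35, Dee, 36, gold, SEA, 15), (17, 35, Dee, 36, white, MIA, 8), (22, 21, Cal, 40, gold, SEA, 15), (36, 8, Ada, 13, grey, BOS, 26), (36, 8, Ada, 13, grey, DEN, 9), (36, 8, Ada, 13, white, MIA, 8), (40, 14, Fay, 15, black, ATL, 22), (40, 14, Fay, 15, blue, BOS, 24)}
σ[qty > 28]: keep tuples satisfying qty > 28 → {(36, 8, Ada, 13, grey, BOS, 26), (36, 8, Ada, 13, grey, DEN, 9), (36, 8, Ada, 13, white, MIA, 8), (40, 14, Fay, 15, black, ATL, 22), (40, 14, Fay, 15, blue, BOS, 24)}
σ[sid > pid]: keep tuples satisfying sid > pid → {(36, 8, Ada, 13, grey, BOS, 26), (40, 14, Fay, 15, black, ATL, 22), (40, 14, Fay, 15, blue, BOS, 24)}
π_{sid, qty} gives {(22, 40), (24, 40), (26, 36)}.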